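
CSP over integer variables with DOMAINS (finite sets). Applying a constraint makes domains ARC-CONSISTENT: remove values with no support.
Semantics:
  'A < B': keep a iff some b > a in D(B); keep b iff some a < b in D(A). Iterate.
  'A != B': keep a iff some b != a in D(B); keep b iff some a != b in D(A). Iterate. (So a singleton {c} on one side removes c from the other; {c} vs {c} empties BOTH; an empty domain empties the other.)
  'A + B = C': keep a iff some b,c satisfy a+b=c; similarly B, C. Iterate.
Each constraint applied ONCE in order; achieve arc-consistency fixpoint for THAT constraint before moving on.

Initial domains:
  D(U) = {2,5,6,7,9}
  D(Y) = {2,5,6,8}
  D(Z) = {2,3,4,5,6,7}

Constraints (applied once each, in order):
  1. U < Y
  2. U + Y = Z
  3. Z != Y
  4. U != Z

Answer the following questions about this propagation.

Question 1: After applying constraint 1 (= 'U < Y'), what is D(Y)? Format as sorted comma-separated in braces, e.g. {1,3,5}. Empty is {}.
Constraint 1 (U < Y) on D(U)={2,5,6,7,9} D(Y)={2,5,6,8}: U {2,5,6,7,9}->{2,5,6,7}; Y {2,5,6,8}->{5,6,8}
So after constraint 1: D(Y) = {5,6,8}

Answer: {5,6,8}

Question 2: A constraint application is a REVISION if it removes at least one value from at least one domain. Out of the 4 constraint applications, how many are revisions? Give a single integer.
Constraint 1 (U < Y) on D(U)={2,5,6,7,9} D(Y)={2,5,6,8}: U {2,5,6,7,9}->{2,5,6,7}; Y {2,5,6,8}->{5,6,8} => REVISION
Constraint 2 (U + Y = Z) on D(U)={2,5,6,7} D(Y)={5,6,8} D(Z)={2,3,4,5,6,7}: U {2,5,6,7}->{2}; Y {5,6,8}->{5}; Z {2,3,4,5,6,7}->{7} => REVISION
Constraint 3 (Z != Y) on D(Z)={7} D(Y)={5}: no change => not a revision
Constraint 4 (U != Z) on D(U)={2} D(Z)={7}: no change => not a revision
Total revisions = 2

Answer: 2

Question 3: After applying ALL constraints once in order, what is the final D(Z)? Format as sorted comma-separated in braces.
Answer: {7}

Derivation:
Constraint 1 (U < Y) on D(U)={2,5,6,7,9} D(Y)={2,5,6,8}: U {2,5,6,7,9}->{2,5,6,7}; Y {2,5,6,8}->{5,6,8}
Constraint 2 (U + Y = Z) on D(U)={2,5,6,7} D(Y)={5,6,8} D(Z)={2,3,4,5,6,7}: U {2,5,6,7}->{2}; Y {5,6,8}->{5}; Z {2,3,4,5,6,7}->{7}
Constraint 3 (Z != Y) on D(Z)={7} D(Y)={5}: no change
Constraint 4 (U != Z) on D(U)={2} D(Z)={7}: no change
So after all 4 constraints: D(Z) = {7}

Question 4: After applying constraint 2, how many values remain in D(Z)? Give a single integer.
Constraint 1 (U < Y) on D(U)={2,5,6,7,9} D(Y)={2,5,6,8}: U {2,5,6,7,9}->{2,5,6,7}; Y {2,5,6,8}->{5,6,8}
Constraint 2 (U + Y = Z) on D(U)={2,5,6,7} D(Y)={5,6,8} D(Z)={2,3,4,5,6,7}: U {2,5,6,7}->{2}; Y {5,6,8}->{5}; Z {2,3,4,5,6,7}->{7}
So after constraint 2: D(Z)={7}, size = 1

Answer: 1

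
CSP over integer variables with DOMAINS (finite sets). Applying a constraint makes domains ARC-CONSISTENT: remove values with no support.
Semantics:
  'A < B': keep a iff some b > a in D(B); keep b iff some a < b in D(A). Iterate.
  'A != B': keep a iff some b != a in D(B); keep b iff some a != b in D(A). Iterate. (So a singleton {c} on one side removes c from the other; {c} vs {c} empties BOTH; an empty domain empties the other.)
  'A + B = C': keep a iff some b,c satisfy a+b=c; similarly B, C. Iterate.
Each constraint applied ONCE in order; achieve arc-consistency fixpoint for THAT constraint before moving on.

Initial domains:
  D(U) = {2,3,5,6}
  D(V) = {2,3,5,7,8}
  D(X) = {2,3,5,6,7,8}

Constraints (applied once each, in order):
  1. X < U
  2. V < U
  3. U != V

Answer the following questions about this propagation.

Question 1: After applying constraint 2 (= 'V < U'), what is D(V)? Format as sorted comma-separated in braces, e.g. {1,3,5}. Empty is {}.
Answer: {2,3,5}

Derivation:
Constraint 1 (X < U) on D(X)={2,3,5,6,7,8} D(U)={2,3,5,6}: X {2,3,5,6,7,8}->{2,3,5}; U {2,3,5,6}->{3,5,6}
Constraint 2 (V < U) on D(V)={2,3,5,7,8} D(U)={3,5,6}: V {2,3,5,7,8}->{2,3,5}
So after constraint 2: D(V) = {2,3,5}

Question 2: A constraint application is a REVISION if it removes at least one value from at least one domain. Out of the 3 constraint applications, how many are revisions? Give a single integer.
Answer: 2

Derivation:
Constraint 1 (X < U) on D(X)={2,3,5,6,7,8} D(U)={2,3,5,6}: X {2,3,5,6,7,8}->{2,3,5}; U {2,3,5,6}->{3,5,6} => REVISION
Constraint 2 (V < U) on D(V)={2,3,5,7,8} D(U)={3,5,6}: V {2,3,5,7,8}->{2,3,5} => REVISION
Constraint 3 (U != V) on D(U)={3,5,6} D(V)={2,3,5}: no change => not a revision
Total revisions = 2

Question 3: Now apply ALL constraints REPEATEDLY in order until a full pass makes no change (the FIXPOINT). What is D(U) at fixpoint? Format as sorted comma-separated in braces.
pass 0 (initial): D(U)={2,3,5,6}
pass 1: U {2,3,5,6}->{3,5,6}; V {2,3,5,7,8}->{2,3,5}; X {2,3,5,6,7,8}->{2,3,5}
pass 2: no change
Fixpoint after 2 passes: D(U) = {3,5,6}

Answer: {3,5,6}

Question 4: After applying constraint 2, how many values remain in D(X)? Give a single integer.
Constraint 1 (X < U) on D(X)={2,3,5,6,7,8} D(U)={2,3,5,6}: X {2,3,5,6,7,8}->{2,3,5}; U {2,3,5,6}->{3,5,6}
Constraint 2 (V < U) on D(V)={2,3,5,7,8} D(U)={3,5,6}: V {2,3,5,7,8}->{2,3,5}
So after constraint 2: D(X)={2,3,5}, size = 3

Answer: 3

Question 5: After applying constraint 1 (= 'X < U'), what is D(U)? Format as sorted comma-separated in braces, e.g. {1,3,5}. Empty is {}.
Constraint 1 (X < U) on D(X)={2,3,5,6,7,8} D(U)={2,3,5,6}: X {2,3,5,6,7,8}->{2,3,5}; U {2,3,5,6}->{3,5,6}
So after constraint 1: D(U) = {3,5,6}

Answer: {3,5,6}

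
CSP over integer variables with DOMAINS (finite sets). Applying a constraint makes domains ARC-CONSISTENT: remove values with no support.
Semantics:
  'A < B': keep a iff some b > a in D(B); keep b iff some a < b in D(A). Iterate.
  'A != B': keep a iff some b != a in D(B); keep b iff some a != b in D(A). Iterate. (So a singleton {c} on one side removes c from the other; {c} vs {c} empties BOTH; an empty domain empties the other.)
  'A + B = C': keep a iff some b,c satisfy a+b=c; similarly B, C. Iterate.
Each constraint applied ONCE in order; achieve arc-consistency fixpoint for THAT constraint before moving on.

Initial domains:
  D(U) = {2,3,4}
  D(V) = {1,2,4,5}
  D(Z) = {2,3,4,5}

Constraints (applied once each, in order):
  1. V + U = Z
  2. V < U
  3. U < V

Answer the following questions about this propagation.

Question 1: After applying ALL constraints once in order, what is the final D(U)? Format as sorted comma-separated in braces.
Constraint 1 (V + U = Z) on D(V)={1,2,4,5} D(U)={2,3,4} D(Z)={2,3,4,5}: V {1,2,4,5}->{1,2}; Z {2,3,4,5}->{3,4,5}
Constraint 2 (V < U) on D(V)={1,2} D(U)={2,3,4}: no change
Constraint 3 (U < V) on D(U)={2,3,4} D(V)={1,2}: U {2,3,4}->{}; V {1,2}->{}
So after all 3 constraints: D(U) = {}

Answer: {}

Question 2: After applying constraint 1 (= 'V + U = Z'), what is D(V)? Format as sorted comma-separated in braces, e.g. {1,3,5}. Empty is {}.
Answer: {1,2}

Derivation:
Constraint 1 (V + U = Z) on D(V)={1,2,4,5} D(U)={2,3,4} D(Z)={2,3,4,5}: V {1,2,4,5}->{1,2}; Z {2,3,4,5}->{3,4,5}
So after constraint 1: D(V) = {1,2}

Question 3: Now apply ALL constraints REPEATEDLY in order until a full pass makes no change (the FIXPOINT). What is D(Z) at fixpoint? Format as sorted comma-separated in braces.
pass 0 (initial): D(Z)={2,3,4,5}
pass 1: U {2,3,4}->{}; V {1,2,4,5}->{}; Z {2,3,4,5}->{3,4,5}
pass 2: Z {3,4,5}->{}
pass 3: no change
Fixpoint after 3 passes: D(Z) = {}

Answer: {}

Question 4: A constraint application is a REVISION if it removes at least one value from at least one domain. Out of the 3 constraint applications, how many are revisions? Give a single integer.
Answer: 2

Derivation:
Constraint 1 (V + U = Z) on D(V)={1,2,4,5} D(U)={2,3,4} D(Z)={2,3,4,5}: V {1,2,4,5}->{1,2}; Z {2,3,4,5}->{3,4,5} => REVISION
Constraint 2 (V < U) on D(V)={1,2} D(U)={2,3,4}: no change => not a revision
Constraint 3 (U < V) on D(U)={2,3,4} D(V)={1,2}: U {2,3,4}->{}; V {1,2}->{} => REVISION
Total revisions = 2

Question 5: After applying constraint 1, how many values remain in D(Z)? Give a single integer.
Answer: 3

Derivation:
Constraint 1 (V + U = Z) on D(V)={1,2,4,5} D(U)={2,3,4} D(Z)={2,3,4,5}: V {1,2,4,5}->{1,2}; Z {2,3,4,5}->{3,4,5}
So after constraint 1: D(Z)={3,4,5}, size = 3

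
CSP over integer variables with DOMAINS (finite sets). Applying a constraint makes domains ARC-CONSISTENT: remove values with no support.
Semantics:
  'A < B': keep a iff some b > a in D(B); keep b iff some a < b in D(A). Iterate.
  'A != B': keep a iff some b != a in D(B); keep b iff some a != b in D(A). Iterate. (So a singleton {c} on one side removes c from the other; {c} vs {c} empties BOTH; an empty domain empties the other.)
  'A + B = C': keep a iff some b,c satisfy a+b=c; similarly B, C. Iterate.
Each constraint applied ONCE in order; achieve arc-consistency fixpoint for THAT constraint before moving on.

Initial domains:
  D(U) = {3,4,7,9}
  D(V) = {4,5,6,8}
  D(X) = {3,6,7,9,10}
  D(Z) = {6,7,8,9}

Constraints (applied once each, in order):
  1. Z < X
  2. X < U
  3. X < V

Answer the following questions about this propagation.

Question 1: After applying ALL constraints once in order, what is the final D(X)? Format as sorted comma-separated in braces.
Answer: {7}

Derivation:
Constraint 1 (Z < X) on D(Z)={6,7,8,9} D(X)={3,6,7,9,10}: X {3,6,7,9,10}->{7,9,10}
Constraint 2 (X < U) on D(X)={7,9,10} D(U)={3,4,7,9}: X {7,9,10}->{7}; U {3,4,7,9}->{9}
Constraint 3 (X < V) on D(X)={7} D(V)={4,5,6,8}: V {4,5,6,8}->{8}
So after all 3 constraints: D(X) = {7}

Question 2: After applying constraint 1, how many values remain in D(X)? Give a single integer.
Answer: 3

Derivation:
Constraint 1 (Z < X) on D(Z)={6,7,8,9} D(X)={3,6,7,9,10}: X {3,6,7,9,10}->{7,9,10}
So after constraint 1: D(X)={7,9,10}, size = 3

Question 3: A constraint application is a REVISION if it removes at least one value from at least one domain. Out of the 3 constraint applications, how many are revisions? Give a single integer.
Answer: 3

Derivation:
Constraint 1 (Z < X) on D(Z)={6,7,8,9} D(X)={3,6,7,9,10}: X {3,6,7,9,10}->{7,9,10} => REVISION
Constraint 2 (X < U) on D(X)={7,9,10} D(U)={3,4,7,9}: X {7,9,10}->{7}; U {3,4,7,9}->{9} => REVISION
Constraint 3 (X < V) on D(X)={7} D(V)={4,5,6,8}: V {4,5,6,8}->{8} => REVISION
Total revisions = 3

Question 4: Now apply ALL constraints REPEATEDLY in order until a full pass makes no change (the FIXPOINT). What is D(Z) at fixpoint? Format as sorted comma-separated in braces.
pass 0 (initial): D(Z)={6,7,8,9}
pass 1: U {3,4,7,9}->{9}; V {4,5,6,8}->{8}; X {3,6,7,9,10}->{7}
pass 2: Z {6,7,8,9}->{6}
pass 3: no change
Fixpoint after 3 passes: D(Z) = {6}

Answer: {6}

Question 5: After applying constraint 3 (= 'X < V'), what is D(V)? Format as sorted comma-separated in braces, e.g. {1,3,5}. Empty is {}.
Answer: {8}

Derivation:
Constraint 1 (Z < X) on D(Z)={6,7,8,9} D(X)={3,6,7,9,10}: X {3,6,7,9,10}->{7,9,10}
Constraint 2 (X < U) on D(X)={7,9,10} D(U)={3,4,7,9}: X {7,9,10}->{7}; U {3,4,7,9}->{9}
Constraint 3 (X < V) on D(X)={7} D(V)={4,5,6,8}: V {4,5,6,8}->{8}
So after constraint 3: D(V) = {8}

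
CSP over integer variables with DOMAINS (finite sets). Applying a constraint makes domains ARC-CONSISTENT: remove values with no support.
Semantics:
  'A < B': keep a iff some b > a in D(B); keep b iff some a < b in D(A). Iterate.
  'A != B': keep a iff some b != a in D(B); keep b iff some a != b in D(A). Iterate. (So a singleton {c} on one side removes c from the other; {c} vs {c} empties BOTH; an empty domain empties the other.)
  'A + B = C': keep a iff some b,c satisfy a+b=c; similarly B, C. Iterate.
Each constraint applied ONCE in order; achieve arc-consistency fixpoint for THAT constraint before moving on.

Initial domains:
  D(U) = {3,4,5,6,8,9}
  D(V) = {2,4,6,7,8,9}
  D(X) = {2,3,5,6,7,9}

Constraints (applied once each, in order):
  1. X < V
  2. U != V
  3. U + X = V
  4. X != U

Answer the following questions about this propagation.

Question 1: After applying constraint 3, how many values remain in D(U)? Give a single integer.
Constraint 1 (X < V) on D(X)={2,3,5,6,7,9} D(V)={2,4,6,7,8,9}: X {2,3,5,6,7,9}->{2,3,5,6,7}; V {2,4,6,7,8,9}->{4,6,7,8,9}
Constraint 2 (U != V) on D(U)={3,4,5,6,8,9} D(V)={4,6,7,8,9}: no change
Constraint 3 (U + X = V) on D(U)={3,4,5,6,8,9} D(X)={2,3,5,6,7} D(V)={4,6,7,8,9}: U {3,4,5,6,8,9}->{3,4,5,6}; X {2,3,5,6,7}->{2,3,5,6}; V {4,6,7,8,9}->{6,7,8,9}
So after constraint 3: D(U)={3,4,5,6}, size = 4

Answer: 4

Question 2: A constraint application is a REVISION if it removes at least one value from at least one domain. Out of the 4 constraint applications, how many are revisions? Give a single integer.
Constraint 1 (X < V) on D(X)={2,3,5,6,7,9} D(V)={2,4,6,7,8,9}: X {2,3,5,6,7,9}->{2,3,5,6,7}; V {2,4,6,7,8,9}->{4,6,7,8,9} => REVISION
Constraint 2 (U != V) on D(U)={3,4,5,6,8,9} D(V)={4,6,7,8,9}: no change => not a revision
Constraint 3 (U + X = V) on D(U)={3,4,5,6,8,9} D(X)={2,3,5,6,7} D(V)={4,6,7,8,9}: U {3,4,5,6,8,9}->{3,4,5,6}; X {2,3,5,6,7}->{2,3,5,6}; V {4,6,7,8,9}->{6,7,8,9} => REVISION
Constraint 4 (X != U) on D(X)={2,3,5,6} D(U)={3,4,5,6}: no change => not a revision
Total revisions = 2

Answer: 2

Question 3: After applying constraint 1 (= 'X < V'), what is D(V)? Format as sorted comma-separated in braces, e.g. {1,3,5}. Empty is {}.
Constraint 1 (X < V) on D(X)={2,3,5,6,7,9} D(V)={2,4,6,7,8,9}: X {2,3,5,6,7,9}->{2,3,5,6,7}; V {2,4,6,7,8,9}->{4,6,7,8,9}
So after constraint 1: D(V) = {4,6,7,8,9}

Answer: {4,6,7,8,9}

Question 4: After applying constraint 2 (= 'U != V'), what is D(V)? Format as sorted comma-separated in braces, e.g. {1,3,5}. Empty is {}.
Answer: {4,6,7,8,9}

Derivation:
Constraint 1 (X < V) on D(X)={2,3,5,6,7,9} D(V)={2,4,6,7,8,9}: X {2,3,5,6,7,9}->{2,3,5,6,7}; V {2,4,6,7,8,9}->{4,6,7,8,9}
Constraint 2 (U != V) on D(U)={3,4,5,6,8,9} D(V)={4,6,7,8,9}: no change
So after constraint 2: D(V) = {4,6,7,8,9}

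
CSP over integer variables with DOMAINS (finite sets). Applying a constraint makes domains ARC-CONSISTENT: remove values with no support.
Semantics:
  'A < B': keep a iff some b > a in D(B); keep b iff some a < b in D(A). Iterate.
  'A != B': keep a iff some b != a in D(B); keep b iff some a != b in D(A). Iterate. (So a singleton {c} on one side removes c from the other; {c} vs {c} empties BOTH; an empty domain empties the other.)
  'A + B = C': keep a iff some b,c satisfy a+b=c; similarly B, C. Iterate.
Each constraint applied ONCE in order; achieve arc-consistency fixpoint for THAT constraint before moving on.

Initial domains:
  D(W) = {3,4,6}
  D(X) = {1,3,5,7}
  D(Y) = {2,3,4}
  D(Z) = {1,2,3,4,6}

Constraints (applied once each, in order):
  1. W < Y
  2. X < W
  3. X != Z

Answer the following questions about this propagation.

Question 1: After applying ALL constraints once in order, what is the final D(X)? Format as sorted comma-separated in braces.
Constraint 1 (W < Y) on D(W)={3,4,6} D(Y)={2,3,4}: W {3,4,6}->{3}; Y {2,3,4}->{4}
Constraint 2 (X < W) on D(X)={1,3,5,7} D(W)={3}: X {1,3,5,7}->{1}
Constraint 3 (X != Z) on D(X)={1} D(Z)={1,2,3,4,6}: Z {1,2,3,4,6}->{2,3,4,6}
So after all 3 constraints: D(X) = {1}

Answer: {1}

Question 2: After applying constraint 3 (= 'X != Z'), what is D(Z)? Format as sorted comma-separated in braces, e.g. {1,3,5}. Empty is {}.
Answer: {2,3,4,6}

Derivation:
Constraint 1 (W < Y) on D(W)={3,4,6} D(Y)={2,3,4}: W {3,4,6}->{3}; Y {2,3,4}->{4}
Constraint 2 (X < W) on D(X)={1,3,5,7} D(W)={3}: X {1,3,5,7}->{1}
Constraint 3 (X != Z) on D(X)={1} D(Z)={1,2,3,4,6}: Z {1,2,3,4,6}->{2,3,4,6}
So after constraint 3: D(Z) = {2,3,4,6}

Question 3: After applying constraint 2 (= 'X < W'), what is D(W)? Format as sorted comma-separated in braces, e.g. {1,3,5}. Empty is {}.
Answer: {3}

Derivation:
Constraint 1 (W < Y) on D(W)={3,4,6} D(Y)={2,3,4}: W {3,4,6}->{3}; Y {2,3,4}->{4}
Constraint 2 (X < W) on D(X)={1,3,5,7} D(W)={3}: X {1,3,5,7}->{1}
So after constraint 2: D(W) = {3}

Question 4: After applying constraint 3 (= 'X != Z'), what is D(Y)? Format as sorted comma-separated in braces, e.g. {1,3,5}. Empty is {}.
Answer: {4}

Derivation:
Constraint 1 (W < Y) on D(W)={3,4,6} D(Y)={2,3,4}: W {3,4,6}->{3}; Y {2,3,4}->{4}
Constraint 2 (X < W) on D(X)={1,3,5,7} D(W)={3}: X {1,3,5,7}->{1}
Constraint 3 (X != Z) on D(X)={1} D(Z)={1,2,3,4,6}: Z {1,2,3,4,6}->{2,3,4,6}
So after constraint 3: D(Y) = {4}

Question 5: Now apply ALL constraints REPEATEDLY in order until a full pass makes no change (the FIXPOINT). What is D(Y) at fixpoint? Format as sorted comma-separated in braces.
pass 0 (initial): D(Y)={2,3,4}
pass 1: W {3,4,6}->{3}; X {1,3,5,7}->{1}; Y {2,3,4}->{4}; Z {1,2,3,4,6}->{2,3,4,6}
pass 2: no change
Fixpoint after 2 passes: D(Y) = {4}

Answer: {4}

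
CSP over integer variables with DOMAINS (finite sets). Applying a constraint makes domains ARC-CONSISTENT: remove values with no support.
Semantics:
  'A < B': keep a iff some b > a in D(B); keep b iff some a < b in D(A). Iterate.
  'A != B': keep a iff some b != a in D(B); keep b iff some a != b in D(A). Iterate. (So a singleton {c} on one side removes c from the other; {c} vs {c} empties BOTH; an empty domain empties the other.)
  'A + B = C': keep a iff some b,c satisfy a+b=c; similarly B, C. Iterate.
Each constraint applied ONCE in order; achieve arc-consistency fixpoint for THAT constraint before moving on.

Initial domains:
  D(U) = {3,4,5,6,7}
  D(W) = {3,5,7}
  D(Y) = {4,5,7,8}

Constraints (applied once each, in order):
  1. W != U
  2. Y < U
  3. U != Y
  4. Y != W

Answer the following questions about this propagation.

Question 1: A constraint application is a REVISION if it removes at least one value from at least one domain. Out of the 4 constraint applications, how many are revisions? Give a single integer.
Answer: 1

Derivation:
Constraint 1 (W != U) on D(W)={3,5,7} D(U)={3,4,5,6,7}: no change => not a revision
Constraint 2 (Y < U) on D(Y)={4,5,7,8} D(U)={3,4,5,6,7}: Y {4,5,7,8}->{4,5}; U {3,4,5,6,7}->{5,6,7} => REVISION
Constraint 3 (U != Y) on D(U)={5,6,7} D(Y)={4,5}: no change => not a revision
Constraint 4 (Y != W) on D(Y)={4,5} D(W)={3,5,7}: no change => not a revision
Total revisions = 1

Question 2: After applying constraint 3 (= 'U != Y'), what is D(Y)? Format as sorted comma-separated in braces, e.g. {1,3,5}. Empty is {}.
Constraint 1 (W != U) on D(W)={3,5,7} D(U)={3,4,5,6,7}: no change
Constraint 2 (Y < U) on D(Y)={4,5,7,8} D(U)={3,4,5,6,7}: Y {4,5,7,8}->{4,5}; U {3,4,5,6,7}->{5,6,7}
Constraint 3 (U != Y) on D(U)={5,6,7} D(Y)={4,5}: no change
So after constraint 3: D(Y) = {4,5}

Answer: {4,5}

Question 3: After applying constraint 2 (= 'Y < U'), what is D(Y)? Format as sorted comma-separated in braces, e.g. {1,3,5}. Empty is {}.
Constraint 1 (W != U) on D(W)={3,5,7} D(U)={3,4,5,6,7}: no change
Constraint 2 (Y < U) on D(Y)={4,5,7,8} D(U)={3,4,5,6,7}: Y {4,5,7,8}->{4,5}; U {3,4,5,6,7}->{5,6,7}
So after constraint 2: D(Y) = {4,5}

Answer: {4,5}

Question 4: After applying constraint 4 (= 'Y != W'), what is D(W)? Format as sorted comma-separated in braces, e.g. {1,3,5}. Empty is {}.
Answer: {3,5,7}

Derivation:
Constraint 1 (W != U) on D(W)={3,5,7} D(U)={3,4,5,6,7}: no change
Constraint 2 (Y < U) on D(Y)={4,5,7,8} D(U)={3,4,5,6,7}: Y {4,5,7,8}->{4,5}; U {3,4,5,6,7}->{5,6,7}
Constraint 3 (U != Y) on D(U)={5,6,7} D(Y)={4,5}: no change
Constraint 4 (Y != W) on D(Y)={4,5} D(W)={3,5,7}: no change
So after constraint 4: D(W) = {3,5,7}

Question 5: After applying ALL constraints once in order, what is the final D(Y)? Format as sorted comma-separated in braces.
Constraint 1 (W != U) on D(W)={3,5,7} D(U)={3,4,5,6,7}: no change
Constraint 2 (Y < U) on D(Y)={4,5,7,8} D(U)={3,4,5,6,7}: Y {4,5,7,8}->{4,5}; U {3,4,5,6,7}->{5,6,7}
Constraint 3 (U != Y) on D(U)={5,6,7} D(Y)={4,5}: no change
Constraint 4 (Y != W) on D(Y)={4,5} D(W)={3,5,7}: no change
So after all 4 constraints: D(Y) = {4,5}

Answer: {4,5}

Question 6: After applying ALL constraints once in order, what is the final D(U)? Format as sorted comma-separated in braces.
Constraint 1 (W != U) on D(W)={3,5,7} D(U)={3,4,5,6,7}: no change
Constraint 2 (Y < U) on D(Y)={4,5,7,8} D(U)={3,4,5,6,7}: Y {4,5,7,8}->{4,5}; U {3,4,5,6,7}->{5,6,7}
Constraint 3 (U != Y) on D(U)={5,6,7} D(Y)={4,5}: no change
Constraint 4 (Y != W) on D(Y)={4,5} D(W)={3,5,7}: no change
So after all 4 constraints: D(U) = {5,6,7}

Answer: {5,6,7}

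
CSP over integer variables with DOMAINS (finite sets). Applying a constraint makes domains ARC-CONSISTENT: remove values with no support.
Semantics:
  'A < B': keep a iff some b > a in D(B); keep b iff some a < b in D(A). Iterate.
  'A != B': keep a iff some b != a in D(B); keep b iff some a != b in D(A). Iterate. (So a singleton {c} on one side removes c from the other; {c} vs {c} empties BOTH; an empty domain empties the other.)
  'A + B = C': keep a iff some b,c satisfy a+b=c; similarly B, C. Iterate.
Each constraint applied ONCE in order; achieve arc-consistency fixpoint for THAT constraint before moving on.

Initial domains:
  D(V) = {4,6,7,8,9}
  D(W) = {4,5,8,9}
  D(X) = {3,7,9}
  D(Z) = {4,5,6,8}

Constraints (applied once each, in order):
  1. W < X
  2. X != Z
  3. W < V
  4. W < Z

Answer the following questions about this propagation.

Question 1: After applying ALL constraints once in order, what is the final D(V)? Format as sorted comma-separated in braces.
Constraint 1 (W < X) on D(W)={4,5,8,9} D(X)={3,7,9}: W {4,5,8,9}->{4,5,8}; X {3,7,9}->{7,9}
Constraint 2 (X != Z) on D(X)={7,9} D(Z)={4,5,6,8}: no change
Constraint 3 (W < V) on D(W)={4,5,8} D(V)={4,6,7,8,9}: V {4,6,7,8,9}->{6,7,8,9}
Constraint 4 (W < Z) on D(W)={4,5,8} D(Z)={4,5,6,8}: W {4,5,8}->{4,5}; Z {4,5,6,8}->{5,6,8}
So after all 4 constraints: D(V) = {6,7,8,9}

Answer: {6,7,8,9}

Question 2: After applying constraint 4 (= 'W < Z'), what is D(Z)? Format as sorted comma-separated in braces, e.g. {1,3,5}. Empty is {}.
Answer: {5,6,8}

Derivation:
Constraint 1 (W < X) on D(W)={4,5,8,9} D(X)={3,7,9}: W {4,5,8,9}->{4,5,8}; X {3,7,9}->{7,9}
Constraint 2 (X != Z) on D(X)={7,9} D(Z)={4,5,6,8}: no change
Constraint 3 (W < V) on D(W)={4,5,8} D(V)={4,6,7,8,9}: V {4,6,7,8,9}->{6,7,8,9}
Constraint 4 (W < Z) on D(W)={4,5,8} D(Z)={4,5,6,8}: W {4,5,8}->{4,5}; Z {4,5,6,8}->{5,6,8}
So after constraint 4: D(Z) = {5,6,8}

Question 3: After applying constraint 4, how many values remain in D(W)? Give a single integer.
Answer: 2

Derivation:
Constraint 1 (W < X) on D(W)={4,5,8,9} D(X)={3,7,9}: W {4,5,8,9}->{4,5,8}; X {3,7,9}->{7,9}
Constraint 2 (X != Z) on D(X)={7,9} D(Z)={4,5,6,8}: no change
Constraint 3 (W < V) on D(W)={4,5,8} D(V)={4,6,7,8,9}: V {4,6,7,8,9}->{6,7,8,9}
Constraint 4 (W < Z) on D(W)={4,5,8} D(Z)={4,5,6,8}: W {4,5,8}->{4,5}; Z {4,5,6,8}->{5,6,8}
So after constraint 4: D(W)={4,5}, size = 2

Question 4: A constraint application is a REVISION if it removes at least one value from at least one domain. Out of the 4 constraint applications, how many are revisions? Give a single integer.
Answer: 3

Derivation:
Constraint 1 (W < X) on D(W)={4,5,8,9} D(X)={3,7,9}: W {4,5,8,9}->{4,5,8}; X {3,7,9}->{7,9} => REVISION
Constraint 2 (X != Z) on D(X)={7,9} D(Z)={4,5,6,8}: no change => not a revision
Constraint 3 (W < V) on D(W)={4,5,8} D(V)={4,6,7,8,9}: V {4,6,7,8,9}->{6,7,8,9} => REVISION
Constraint 4 (W < Z) on D(W)={4,5,8} D(Z)={4,5,6,8}: W {4,5,8}->{4,5}; Z {4,5,6,8}->{5,6,8} => REVISION
Total revisions = 3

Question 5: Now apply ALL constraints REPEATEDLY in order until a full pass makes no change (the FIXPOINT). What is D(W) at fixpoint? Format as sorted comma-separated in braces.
pass 0 (initial): D(W)={4,5,8,9}
pass 1: V {4,6,7,8,9}->{6,7,8,9}; W {4,5,8,9}->{4,5}; X {3,7,9}->{7,9}; Z {4,5,6,8}->{5,6,8}
pass 2: no change
Fixpoint after 2 passes: D(W) = {4,5}

Answer: {4,5}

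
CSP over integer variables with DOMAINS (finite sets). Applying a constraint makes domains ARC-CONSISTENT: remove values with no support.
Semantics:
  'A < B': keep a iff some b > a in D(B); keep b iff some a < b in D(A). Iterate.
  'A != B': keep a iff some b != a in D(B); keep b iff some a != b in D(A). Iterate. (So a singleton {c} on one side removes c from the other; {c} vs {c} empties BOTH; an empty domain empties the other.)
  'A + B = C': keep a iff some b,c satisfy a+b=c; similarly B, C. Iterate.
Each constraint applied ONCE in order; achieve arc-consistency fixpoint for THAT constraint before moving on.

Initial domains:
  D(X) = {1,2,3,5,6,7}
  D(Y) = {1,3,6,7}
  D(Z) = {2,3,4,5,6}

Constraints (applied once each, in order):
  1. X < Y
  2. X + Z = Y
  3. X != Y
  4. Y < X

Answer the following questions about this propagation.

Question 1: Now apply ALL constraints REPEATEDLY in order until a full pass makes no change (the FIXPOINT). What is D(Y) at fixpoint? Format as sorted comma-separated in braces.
pass 0 (initial): D(Y)={1,3,6,7}
pass 1: X {1,2,3,5,6,7}->{5}; Y {1,3,6,7}->{3}
pass 2: X {5}->{}; Y {3}->{}; Z {2,3,4,5,6}->{}
pass 3: no change
Fixpoint after 3 passes: D(Y) = {}

Answer: {}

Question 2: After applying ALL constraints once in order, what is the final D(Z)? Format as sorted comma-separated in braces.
Constraint 1 (X < Y) on D(X)={1,2,3,5,6,7} D(Y)={1,3,6,7}: X {1,2,3,5,6,7}->{1,2,3,5,6}; Y {1,3,6,7}->{3,6,7}
Constraint 2 (X + Z = Y) on D(X)={1,2,3,5,6} D(Z)={2,3,4,5,6} D(Y)={3,6,7}: X {1,2,3,5,6}->{1,2,3,5}
Constraint 3 (X != Y) on D(X)={1,2,3,5} D(Y)={3,6,7}: no change
Constraint 4 (Y < X) on D(Y)={3,6,7} D(X)={1,2,3,5}: Y {3,6,7}->{3}; X {1,2,3,5}->{5}
So after all 4 constraints: D(Z) = {2,3,4,5,6}

Answer: {2,3,4,5,6}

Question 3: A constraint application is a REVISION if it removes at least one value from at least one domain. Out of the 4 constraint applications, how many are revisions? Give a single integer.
Constraint 1 (X < Y) on D(X)={1,2,3,5,6,7} D(Y)={1,3,6,7}: X {1,2,3,5,6,7}->{1,2,3,5,6}; Y {1,3,6,7}->{3,6,7} => REVISION
Constraint 2 (X + Z = Y) on D(X)={1,2,3,5,6} D(Z)={2,3,4,5,6} D(Y)={3,6,7}: X {1,2,3,5,6}->{1,2,3,5} => REVISION
Constraint 3 (X != Y) on D(X)={1,2,3,5} D(Y)={3,6,7}: no change => not a revision
Constraint 4 (Y < X) on D(Y)={3,6,7} D(X)={1,2,3,5}: Y {3,6,7}->{3}; X {1,2,3,5}->{5} => REVISION
Total revisions = 3

Answer: 3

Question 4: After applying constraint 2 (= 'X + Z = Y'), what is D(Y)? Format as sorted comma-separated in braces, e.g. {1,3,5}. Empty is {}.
Answer: {3,6,7}

Derivation:
Constraint 1 (X < Y) on D(X)={1,2,3,5,6,7} D(Y)={1,3,6,7}: X {1,2,3,5,6,7}->{1,2,3,5,6}; Y {1,3,6,7}->{3,6,7}
Constraint 2 (X + Z = Y) on D(X)={1,2,3,5,6} D(Z)={2,3,4,5,6} D(Y)={3,6,7}: X {1,2,3,5,6}->{1,2,3,5}
So after constraint 2: D(Y) = {3,6,7}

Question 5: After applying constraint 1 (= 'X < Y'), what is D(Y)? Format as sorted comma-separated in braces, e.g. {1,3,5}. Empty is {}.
Answer: {3,6,7}

Derivation:
Constraint 1 (X < Y) on D(X)={1,2,3,5,6,7} D(Y)={1,3,6,7}: X {1,2,3,5,6,7}->{1,2,3,5,6}; Y {1,3,6,7}->{3,6,7}
So after constraint 1: D(Y) = {3,6,7}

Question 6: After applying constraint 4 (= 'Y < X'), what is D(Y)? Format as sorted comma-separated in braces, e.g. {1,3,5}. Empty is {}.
Constraint 1 (X < Y) on D(X)={1,2,3,5,6,7} D(Y)={1,3,6,7}: X {1,2,3,5,6,7}->{1,2,3,5,6}; Y {1,3,6,7}->{3,6,7}
Constraint 2 (X + Z = Y) on D(X)={1,2,3,5,6} D(Z)={2,3,4,5,6} D(Y)={3,6,7}: X {1,2,3,5,6}->{1,2,3,5}
Constraint 3 (X != Y) on D(X)={1,2,3,5} D(Y)={3,6,7}: no change
Constraint 4 (Y < X) on D(Y)={3,6,7} D(X)={1,2,3,5}: Y {3,6,7}->{3}; X {1,2,3,5}->{5}
So after constraint 4: D(Y) = {3}

Answer: {3}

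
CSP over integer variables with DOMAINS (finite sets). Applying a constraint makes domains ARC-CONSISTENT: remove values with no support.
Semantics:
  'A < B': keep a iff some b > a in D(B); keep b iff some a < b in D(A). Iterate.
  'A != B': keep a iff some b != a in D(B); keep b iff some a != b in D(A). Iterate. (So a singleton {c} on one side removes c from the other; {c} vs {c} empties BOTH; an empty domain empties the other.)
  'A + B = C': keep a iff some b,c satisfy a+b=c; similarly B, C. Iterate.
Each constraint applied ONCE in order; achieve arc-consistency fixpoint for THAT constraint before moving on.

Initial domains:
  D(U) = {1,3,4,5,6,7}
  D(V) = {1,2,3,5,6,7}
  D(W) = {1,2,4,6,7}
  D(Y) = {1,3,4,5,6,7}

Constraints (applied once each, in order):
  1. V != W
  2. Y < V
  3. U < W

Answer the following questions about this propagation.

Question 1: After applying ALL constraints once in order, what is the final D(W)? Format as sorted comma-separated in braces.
Answer: {2,4,6,7}

Derivation:
Constraint 1 (V != W) on D(V)={1,2,3,5,6,7} D(W)={1,2,4,6,7}: no change
Constraint 2 (Y < V) on D(Y)={1,3,4,5,6,7} D(V)={1,2,3,5,6,7}: Y {1,3,4,5,6,7}->{1,3,4,5,6}; V {1,2,3,5,6,7}->{2,3,5,6,7}
Constraint 3 (U < W) on D(U)={1,3,4,5,6,7} D(W)={1,2,4,6,7}: U {1,3,4,5,6,7}->{1,3,4,5,6}; W {1,2,4,6,7}->{2,4,6,7}
So after all 3 constraints: D(W) = {2,4,6,7}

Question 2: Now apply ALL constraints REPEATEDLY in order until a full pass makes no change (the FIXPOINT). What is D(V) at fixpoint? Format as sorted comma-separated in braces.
pass 0 (initial): D(V)={1,2,3,5,6,7}
pass 1: U {1,3,4,5,6,7}->{1,3,4,5,6}; V {1,2,3,5,6,7}->{2,3,5,6,7}; W {1,2,4,6,7}->{2,4,6,7}; Y {1,3,4,5,6,7}->{1,3,4,5,6}
pass 2: no change
Fixpoint after 2 passes: D(V) = {2,3,5,6,7}

Answer: {2,3,5,6,7}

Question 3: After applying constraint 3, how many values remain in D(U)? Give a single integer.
Constraint 1 (V != W) on D(V)={1,2,3,5,6,7} D(W)={1,2,4,6,7}: no change
Constraint 2 (Y < V) on D(Y)={1,3,4,5,6,7} D(V)={1,2,3,5,6,7}: Y {1,3,4,5,6,7}->{1,3,4,5,6}; V {1,2,3,5,6,7}->{2,3,5,6,7}
Constraint 3 (U < W) on D(U)={1,3,4,5,6,7} D(W)={1,2,4,6,7}: U {1,3,4,5,6,7}->{1,3,4,5,6}; W {1,2,4,6,7}->{2,4,6,7}
So after constraint 3: D(U)={1,3,4,5,6}, size = 5

Answer: 5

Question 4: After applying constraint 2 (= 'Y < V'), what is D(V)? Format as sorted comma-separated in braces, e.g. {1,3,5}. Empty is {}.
Answer: {2,3,5,6,7}

Derivation:
Constraint 1 (V != W) on D(V)={1,2,3,5,6,7} D(W)={1,2,4,6,7}: no change
Constraint 2 (Y < V) on D(Y)={1,3,4,5,6,7} D(V)={1,2,3,5,6,7}: Y {1,3,4,5,6,7}->{1,3,4,5,6}; V {1,2,3,5,6,7}->{2,3,5,6,7}
So after constraint 2: D(V) = {2,3,5,6,7}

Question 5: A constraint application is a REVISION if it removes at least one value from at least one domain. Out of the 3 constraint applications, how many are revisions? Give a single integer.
Answer: 2

Derivation:
Constraint 1 (V != W) on D(V)={1,2,3,5,6,7} D(W)={1,2,4,6,7}: no change => not a revision
Constraint 2 (Y < V) on D(Y)={1,3,4,5,6,7} D(V)={1,2,3,5,6,7}: Y {1,3,4,5,6,7}->{1,3,4,5,6}; V {1,2,3,5,6,7}->{2,3,5,6,7} => REVISION
Constraint 3 (U < W) on D(U)={1,3,4,5,6,7} D(W)={1,2,4,6,7}: U {1,3,4,5,6,7}->{1,3,4,5,6}; W {1,2,4,6,7}->{2,4,6,7} => REVISION
Total revisions = 2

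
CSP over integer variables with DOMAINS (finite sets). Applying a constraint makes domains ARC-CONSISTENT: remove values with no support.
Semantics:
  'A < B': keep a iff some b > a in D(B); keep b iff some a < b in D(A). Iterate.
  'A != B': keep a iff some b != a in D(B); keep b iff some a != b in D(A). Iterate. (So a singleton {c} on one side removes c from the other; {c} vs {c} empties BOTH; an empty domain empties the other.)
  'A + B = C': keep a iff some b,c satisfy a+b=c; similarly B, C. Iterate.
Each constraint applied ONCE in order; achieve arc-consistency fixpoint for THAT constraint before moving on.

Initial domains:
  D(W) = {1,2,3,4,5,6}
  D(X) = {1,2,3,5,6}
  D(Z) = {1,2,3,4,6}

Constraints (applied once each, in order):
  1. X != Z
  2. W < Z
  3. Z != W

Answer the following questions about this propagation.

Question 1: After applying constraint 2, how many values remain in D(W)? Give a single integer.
Answer: 5

Derivation:
Constraint 1 (X != Z) on D(X)={1,2,3,5,6} D(Z)={1,2,3,4,6}: no change
Constraint 2 (W < Z) on D(W)={1,2,3,4,5,6} D(Z)={1,2,3,4,6}: W {1,2,3,4,5,6}->{1,2,3,4,5}; Z {1,2,3,4,6}->{2,3,4,6}
So after constraint 2: D(W)={1,2,3,4,5}, size = 5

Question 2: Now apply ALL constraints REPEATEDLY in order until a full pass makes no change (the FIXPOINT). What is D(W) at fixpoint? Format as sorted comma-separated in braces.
Answer: {1,2,3,4,5}

Derivation:
pass 0 (initial): D(W)={1,2,3,4,5,6}
pass 1: W {1,2,3,4,5,6}->{1,2,3,4,5}; Z {1,2,3,4,6}->{2,3,4,6}
pass 2: no change
Fixpoint after 2 passes: D(W) = {1,2,3,4,5}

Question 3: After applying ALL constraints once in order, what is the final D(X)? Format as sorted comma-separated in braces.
Answer: {1,2,3,5,6}

Derivation:
Constraint 1 (X != Z) on D(X)={1,2,3,5,6} D(Z)={1,2,3,4,6}: no change
Constraint 2 (W < Z) on D(W)={1,2,3,4,5,6} D(Z)={1,2,3,4,6}: W {1,2,3,4,5,6}->{1,2,3,4,5}; Z {1,2,3,4,6}->{2,3,4,6}
Constraint 3 (Z != W) on D(Z)={2,3,4,6} D(W)={1,2,3,4,5}: no change
So after all 3 constraints: D(X) = {1,2,3,5,6}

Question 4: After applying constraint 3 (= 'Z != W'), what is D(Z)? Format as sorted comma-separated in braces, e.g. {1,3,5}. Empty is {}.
Constraint 1 (X != Z) on D(X)={1,2,3,5,6} D(Z)={1,2,3,4,6}: no change
Constraint 2 (W < Z) on D(W)={1,2,3,4,5,6} D(Z)={1,2,3,4,6}: W {1,2,3,4,5,6}->{1,2,3,4,5}; Z {1,2,3,4,6}->{2,3,4,6}
Constraint 3 (Z != W) on D(Z)={2,3,4,6} D(W)={1,2,3,4,5}: no change
So after constraint 3: D(Z) = {2,3,4,6}

Answer: {2,3,4,6}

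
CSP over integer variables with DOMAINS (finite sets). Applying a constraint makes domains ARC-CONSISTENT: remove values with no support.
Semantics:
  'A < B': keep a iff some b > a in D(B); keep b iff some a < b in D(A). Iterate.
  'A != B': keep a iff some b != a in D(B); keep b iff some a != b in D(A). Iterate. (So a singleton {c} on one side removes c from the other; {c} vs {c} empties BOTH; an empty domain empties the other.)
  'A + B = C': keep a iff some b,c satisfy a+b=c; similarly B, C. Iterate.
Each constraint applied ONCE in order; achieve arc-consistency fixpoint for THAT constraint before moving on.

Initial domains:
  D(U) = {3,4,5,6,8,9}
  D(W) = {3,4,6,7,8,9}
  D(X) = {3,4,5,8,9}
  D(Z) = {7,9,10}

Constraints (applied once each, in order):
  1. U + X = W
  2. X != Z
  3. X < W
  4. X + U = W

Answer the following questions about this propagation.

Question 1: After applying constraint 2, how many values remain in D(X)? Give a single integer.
Answer: 3

Derivation:
Constraint 1 (U + X = W) on D(U)={3,4,5,6,8,9} D(X)={3,4,5,8,9} D(W)={3,4,6,7,8,9}: U {3,4,5,6,8,9}->{3,4,5,6}; X {3,4,5,8,9}->{3,4,5}; W {3,4,6,7,8,9}->{6,7,8,9}
Constraint 2 (X != Z) on D(X)={3,4,5} D(Z)={7,9,10}: no change
So after constraint 2: D(X)={3,4,5}, size = 3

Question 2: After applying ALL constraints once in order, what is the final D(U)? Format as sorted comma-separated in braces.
Constraint 1 (U + X = W) on D(U)={3,4,5,6,8,9} D(X)={3,4,5,8,9} D(W)={3,4,6,7,8,9}: U {3,4,5,6,8,9}->{3,4,5,6}; X {3,4,5,8,9}->{3,4,5}; W {3,4,6,7,8,9}->{6,7,8,9}
Constraint 2 (X != Z) on D(X)={3,4,5} D(Z)={7,9,10}: no change
Constraint 3 (X < W) on D(X)={3,4,5} D(W)={6,7,8,9}: no change
Constraint 4 (X + U = W) on D(X)={3,4,5} D(U)={3,4,5,6} D(W)={6,7,8,9}: no change
So after all 4 constraints: D(U) = {3,4,5,6}

Answer: {3,4,5,6}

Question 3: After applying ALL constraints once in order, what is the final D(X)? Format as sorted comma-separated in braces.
Constraint 1 (U + X = W) on D(U)={3,4,5,6,8,9} D(X)={3,4,5,8,9} D(W)={3,4,6,7,8,9}: U {3,4,5,6,8,9}->{3,4,5,6}; X {3,4,5,8,9}->{3,4,5}; W {3,4,6,7,8,9}->{6,7,8,9}
Constraint 2 (X != Z) on D(X)={3,4,5} D(Z)={7,9,10}: no change
Constraint 3 (X < W) on D(X)={3,4,5} D(W)={6,7,8,9}: no change
Constraint 4 (X + U = W) on D(X)={3,4,5} D(U)={3,4,5,6} D(W)={6,7,8,9}: no change
So after all 4 constraints: D(X) = {3,4,5}

Answer: {3,4,5}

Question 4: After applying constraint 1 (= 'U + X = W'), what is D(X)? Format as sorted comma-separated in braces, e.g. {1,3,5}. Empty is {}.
Constraint 1 (U + X = W) on D(U)={3,4,5,6,8,9} D(X)={3,4,5,8,9} D(W)={3,4,6,7,8,9}: U {3,4,5,6,8,9}->{3,4,5,6}; X {3,4,5,8,9}->{3,4,5}; W {3,4,6,7,8,9}->{6,7,8,9}
So after constraint 1: D(X) = {3,4,5}

Answer: {3,4,5}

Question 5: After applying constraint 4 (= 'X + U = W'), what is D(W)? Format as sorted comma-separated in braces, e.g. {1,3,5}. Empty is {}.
Answer: {6,7,8,9}

Derivation:
Constraint 1 (U + X = W) on D(U)={3,4,5,6,8,9} D(X)={3,4,5,8,9} D(W)={3,4,6,7,8,9}: U {3,4,5,6,8,9}->{3,4,5,6}; X {3,4,5,8,9}->{3,4,5}; W {3,4,6,7,8,9}->{6,7,8,9}
Constraint 2 (X != Z) on D(X)={3,4,5} D(Z)={7,9,10}: no change
Constraint 3 (X < W) on D(X)={3,4,5} D(W)={6,7,8,9}: no change
Constraint 4 (X + U = W) on D(X)={3,4,5} D(U)={3,4,5,6} D(W)={6,7,8,9}: no change
So after constraint 4: D(W) = {6,7,8,9}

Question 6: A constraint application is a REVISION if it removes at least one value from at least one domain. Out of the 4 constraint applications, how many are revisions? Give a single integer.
Constraint 1 (U + X = W) on D(U)={3,4,5,6,8,9} D(X)={3,4,5,8,9} D(W)={3,4,6,7,8,9}: U {3,4,5,6,8,9}->{3,4,5,6}; X {3,4,5,8,9}->{3,4,5}; W {3,4,6,7,8,9}->{6,7,8,9} => REVISION
Constraint 2 (X != Z) on D(X)={3,4,5} D(Z)={7,9,10}: no change => not a revision
Constraint 3 (X < W) on D(X)={3,4,5} D(W)={6,7,8,9}: no change => not a revision
Constraint 4 (X + U = W) on D(X)={3,4,5} D(U)={3,4,5,6} D(W)={6,7,8,9}: no change => not a revision
Total revisions = 1

Answer: 1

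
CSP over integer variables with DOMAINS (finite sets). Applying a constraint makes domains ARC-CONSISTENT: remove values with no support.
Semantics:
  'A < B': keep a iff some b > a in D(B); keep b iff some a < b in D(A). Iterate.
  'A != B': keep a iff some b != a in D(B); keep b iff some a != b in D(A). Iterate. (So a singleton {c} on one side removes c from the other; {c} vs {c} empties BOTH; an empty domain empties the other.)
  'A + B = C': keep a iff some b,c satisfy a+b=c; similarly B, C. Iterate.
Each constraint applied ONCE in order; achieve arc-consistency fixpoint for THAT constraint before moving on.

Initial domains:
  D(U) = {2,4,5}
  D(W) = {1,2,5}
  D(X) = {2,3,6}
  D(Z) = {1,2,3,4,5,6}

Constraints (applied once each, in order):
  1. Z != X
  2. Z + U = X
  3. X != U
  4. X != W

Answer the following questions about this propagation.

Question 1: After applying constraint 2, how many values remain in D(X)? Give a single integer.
Answer: 2

Derivation:
Constraint 1 (Z != X) on D(Z)={1,2,3,4,5,6} D(X)={2,3,6}: no change
Constraint 2 (Z + U = X) on D(Z)={1,2,3,4,5,6} D(U)={2,4,5} D(X)={2,3,6}: Z {1,2,3,4,5,6}->{1,2,4}; X {2,3,6}->{3,6}
So after constraint 2: D(X)={3,6}, size = 2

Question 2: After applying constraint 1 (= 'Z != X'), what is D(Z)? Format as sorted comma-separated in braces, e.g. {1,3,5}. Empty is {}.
Answer: {1,2,3,4,5,6}

Derivation:
Constraint 1 (Z != X) on D(Z)={1,2,3,4,5,6} D(X)={2,3,6}: no change
So after constraint 1: D(Z) = {1,2,3,4,5,6}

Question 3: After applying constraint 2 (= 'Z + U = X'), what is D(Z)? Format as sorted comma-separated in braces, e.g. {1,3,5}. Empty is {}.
Answer: {1,2,4}

Derivation:
Constraint 1 (Z != X) on D(Z)={1,2,3,4,5,6} D(X)={2,3,6}: no change
Constraint 2 (Z + U = X) on D(Z)={1,2,3,4,5,6} D(U)={2,4,5} D(X)={2,3,6}: Z {1,2,3,4,5,6}->{1,2,4}; X {2,3,6}->{3,6}
So after constraint 2: D(Z) = {1,2,4}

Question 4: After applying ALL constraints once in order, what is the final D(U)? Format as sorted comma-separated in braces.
Answer: {2,4,5}

Derivation:
Constraint 1 (Z != X) on D(Z)={1,2,3,4,5,6} D(X)={2,3,6}: no change
Constraint 2 (Z + U = X) on D(Z)={1,2,3,4,5,6} D(U)={2,4,5} D(X)={2,3,6}: Z {1,2,3,4,5,6}->{1,2,4}; X {2,3,6}->{3,6}
Constraint 3 (X != U) on D(X)={3,6} D(U)={2,4,5}: no change
Constraint 4 (X != W) on D(X)={3,6} D(W)={1,2,5}: no change
So after all 4 constraints: D(U) = {2,4,5}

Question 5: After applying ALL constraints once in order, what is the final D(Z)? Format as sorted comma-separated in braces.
Answer: {1,2,4}

Derivation:
Constraint 1 (Z != X) on D(Z)={1,2,3,4,5,6} D(X)={2,3,6}: no change
Constraint 2 (Z + U = X) on D(Z)={1,2,3,4,5,6} D(U)={2,4,5} D(X)={2,3,6}: Z {1,2,3,4,5,6}->{1,2,4}; X {2,3,6}->{3,6}
Constraint 3 (X != U) on D(X)={3,6} D(U)={2,4,5}: no change
Constraint 4 (X != W) on D(X)={3,6} D(W)={1,2,5}: no change
So after all 4 constraints: D(Z) = {1,2,4}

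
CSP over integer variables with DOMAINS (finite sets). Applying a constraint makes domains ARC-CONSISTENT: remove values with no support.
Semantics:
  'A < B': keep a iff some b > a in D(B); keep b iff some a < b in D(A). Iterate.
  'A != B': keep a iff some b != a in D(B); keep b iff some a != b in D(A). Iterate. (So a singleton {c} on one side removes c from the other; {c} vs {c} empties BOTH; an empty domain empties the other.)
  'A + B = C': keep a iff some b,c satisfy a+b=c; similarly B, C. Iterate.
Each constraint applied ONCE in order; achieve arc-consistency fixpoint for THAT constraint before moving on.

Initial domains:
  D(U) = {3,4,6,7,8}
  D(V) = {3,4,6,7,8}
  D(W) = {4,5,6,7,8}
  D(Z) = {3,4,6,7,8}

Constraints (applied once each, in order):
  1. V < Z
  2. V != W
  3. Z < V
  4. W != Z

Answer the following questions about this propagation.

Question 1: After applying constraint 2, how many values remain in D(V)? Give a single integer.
Answer: 4

Derivation:
Constraint 1 (V < Z) on D(V)={3,4,6,7,8} D(Z)={3,4,6,7,8}: V {3,4,6,7,8}->{3,4,6,7}; Z {3,4,6,7,8}->{4,6,7,8}
Constraint 2 (V != W) on D(V)={3,4,6,7} D(W)={4,5,6,7,8}: no change
So after constraint 2: D(V)={3,4,6,7}, size = 4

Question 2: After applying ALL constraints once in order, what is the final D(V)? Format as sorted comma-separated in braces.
Constraint 1 (V < Z) on D(V)={3,4,6,7,8} D(Z)={3,4,6,7,8}: V {3,4,6,7,8}->{3,4,6,7}; Z {3,4,6,7,8}->{4,6,7,8}
Constraint 2 (V != W) on D(V)={3,4,6,7} D(W)={4,5,6,7,8}: no change
Constraint 3 (Z < V) on D(Z)={4,6,7,8} D(V)={3,4,6,7}: Z {4,6,7,8}->{4,6}; V {3,4,6,7}->{6,7}
Constraint 4 (W != Z) on D(W)={4,5,6,7,8} D(Z)={4,6}: no change
So after all 4 constraints: D(V) = {6,7}

Answer: {6,7}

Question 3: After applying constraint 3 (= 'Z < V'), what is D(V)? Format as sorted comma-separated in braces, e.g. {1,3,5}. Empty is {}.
Answer: {6,7}

Derivation:
Constraint 1 (V < Z) on D(V)={3,4,6,7,8} D(Z)={3,4,6,7,8}: V {3,4,6,7,8}->{3,4,6,7}; Z {3,4,6,7,8}->{4,6,7,8}
Constraint 2 (V != W) on D(V)={3,4,6,7} D(W)={4,5,6,7,8}: no change
Constraint 3 (Z < V) on D(Z)={4,6,7,8} D(V)={3,4,6,7}: Z {4,6,7,8}->{4,6}; V {3,4,6,7}->{6,7}
So after constraint 3: D(V) = {6,7}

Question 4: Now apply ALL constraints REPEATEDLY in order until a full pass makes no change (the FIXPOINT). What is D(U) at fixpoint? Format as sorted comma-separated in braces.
Answer: {3,4,6,7,8}

Derivation:
pass 0 (initial): D(U)={3,4,6,7,8}
pass 1: V {3,4,6,7,8}->{6,7}; Z {3,4,6,7,8}->{4,6}
pass 2: V {6,7}->{}; W {4,5,6,7,8}->{}; Z {4,6}->{}
pass 3: no change
Fixpoint after 3 passes: D(U) = {3,4,6,7,8}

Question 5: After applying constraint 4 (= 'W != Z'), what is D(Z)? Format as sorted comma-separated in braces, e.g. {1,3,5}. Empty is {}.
Answer: {4,6}

Derivation:
Constraint 1 (V < Z) on D(V)={3,4,6,7,8} D(Z)={3,4,6,7,8}: V {3,4,6,7,8}->{3,4,6,7}; Z {3,4,6,7,8}->{4,6,7,8}
Constraint 2 (V != W) on D(V)={3,4,6,7} D(W)={4,5,6,7,8}: no change
Constraint 3 (Z < V) on D(Z)={4,6,7,8} D(V)={3,4,6,7}: Z {4,6,7,8}->{4,6}; V {3,4,6,7}->{6,7}
Constraint 4 (W != Z) on D(W)={4,5,6,7,8} D(Z)={4,6}: no change
So after constraint 4: D(Z) = {4,6}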